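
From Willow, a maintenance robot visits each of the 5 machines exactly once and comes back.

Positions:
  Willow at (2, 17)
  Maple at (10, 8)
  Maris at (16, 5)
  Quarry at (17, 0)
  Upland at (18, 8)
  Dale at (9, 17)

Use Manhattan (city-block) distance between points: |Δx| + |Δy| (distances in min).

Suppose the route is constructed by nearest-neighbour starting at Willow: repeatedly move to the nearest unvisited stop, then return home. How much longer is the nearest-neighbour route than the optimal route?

Excess over optimum: 2 min.

From Willow: Dale=7, Maple=17, Upland=25, Maris=26, Quarry=32 → choose Dale (7).
From Dale: Maple=10, Upland=18, Maris=19, Quarry=25 → choose Maple (10).
From Maple: Upland=8, Maris=9, Quarry=15 → choose Upland (8).
From Upland: Maris=5, Quarry=9 → choose Maris (5).
From Maris: Quarry=6 → choose Quarry (6).
NN route Willow → Dale → Maple → Upland → Maris → Quarry → Willow costs 68.
Optimal: Willow → Maple → Maris → Quarry → Upland → Dale → Willow costs 66 (by enumerating all 60 distinct tours).
Excess = 68 − 66 = 2.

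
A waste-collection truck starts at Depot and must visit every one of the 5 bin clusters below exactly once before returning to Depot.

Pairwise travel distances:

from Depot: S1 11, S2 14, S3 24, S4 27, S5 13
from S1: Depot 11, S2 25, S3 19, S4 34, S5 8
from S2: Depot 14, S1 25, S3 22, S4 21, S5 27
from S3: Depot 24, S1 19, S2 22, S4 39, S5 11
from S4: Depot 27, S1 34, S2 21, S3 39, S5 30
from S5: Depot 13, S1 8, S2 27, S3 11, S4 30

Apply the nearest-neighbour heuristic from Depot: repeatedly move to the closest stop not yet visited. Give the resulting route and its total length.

From Depot: distances to unvisited — S1=11, S5=13, S2=14, S3=24, S4=27. Nearest is S1 (11).
From S1: distances to unvisited — S5=8, S3=19, S2=25, S4=34. Nearest is S5 (8).
From S5: distances to unvisited — S3=11, S2=27, S4=30. Nearest is S3 (11).
From S3: distances to unvisited — S2=22, S4=39. Nearest is S2 (22).
From S2: distances to unvisited — S4=21. Nearest is S4 (21).
Return S4→Depot: 27.
Total = 11 + 8 + 11 + 22 + 21 + 27 = 100.

Nearest-neighbour total = 100; route Depot → S1 → S5 → S3 → S2 → S4 → Depot.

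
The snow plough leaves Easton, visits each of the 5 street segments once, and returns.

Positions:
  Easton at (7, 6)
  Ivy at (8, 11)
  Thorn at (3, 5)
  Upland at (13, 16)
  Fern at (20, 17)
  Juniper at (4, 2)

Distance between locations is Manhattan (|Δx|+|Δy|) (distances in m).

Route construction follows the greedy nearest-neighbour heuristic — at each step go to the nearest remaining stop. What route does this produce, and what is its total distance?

64 m along Easton → Thorn → Juniper → Ivy → Upland → Fern → Easton.

From Easton: distances to unvisited — Thorn=5, Ivy=6, Juniper=7, Upland=16, Fern=24. Nearest is Thorn (5).
From Thorn: distances to unvisited — Juniper=4, Ivy=11, Upland=21, Fern=29. Nearest is Juniper (4).
From Juniper: distances to unvisited — Ivy=13, Upland=23, Fern=31. Nearest is Ivy (13).
From Ivy: distances to unvisited — Upland=10, Fern=18. Nearest is Upland (10).
From Upland: distances to unvisited — Fern=8. Nearest is Fern (8).
Return Fern→Easton: 24.
Total = 5 + 4 + 13 + 10 + 8 + 24 = 64.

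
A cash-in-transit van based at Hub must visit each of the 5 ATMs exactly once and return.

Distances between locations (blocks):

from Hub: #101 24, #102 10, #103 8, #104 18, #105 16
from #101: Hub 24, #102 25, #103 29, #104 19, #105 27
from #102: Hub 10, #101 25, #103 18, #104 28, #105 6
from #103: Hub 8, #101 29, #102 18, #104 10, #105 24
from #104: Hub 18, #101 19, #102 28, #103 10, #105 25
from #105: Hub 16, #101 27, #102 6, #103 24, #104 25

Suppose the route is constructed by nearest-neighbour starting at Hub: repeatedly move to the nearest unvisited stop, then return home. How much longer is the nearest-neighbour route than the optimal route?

Hub: #103=8, #102=10, #105=16, #104=18, #101=24 ⇒ #103
#103: #104=10, #102=18, #105=24, #101=29 ⇒ #104
#104: #101=19, #105=25, #102=28 ⇒ #101
#101: #102=25, #105=27 ⇒ #102
#102: #105=6 ⇒ #105
NN route Hub → #103 → #104 → #101 → #102 → #105 → Hub costs 84.
Optimal: Hub → #102 → #105 → #101 → #104 → #103 → Hub costs 80 (by enumerating all 60 distinct tours).
Excess = 84 − 80 = 4.

The nearest-neighbour route is 4 blocks longer than optimal.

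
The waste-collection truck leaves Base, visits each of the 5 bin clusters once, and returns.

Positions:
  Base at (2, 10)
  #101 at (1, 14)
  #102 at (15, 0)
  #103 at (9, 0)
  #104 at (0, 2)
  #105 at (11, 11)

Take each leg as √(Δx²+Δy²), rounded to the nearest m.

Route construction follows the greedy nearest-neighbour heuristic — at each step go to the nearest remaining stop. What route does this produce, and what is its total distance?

54 m along Base → #101 → #105 → #103 → #102 → #104 → Base.

From Base: distances to unvisited — #101=4, #104=8, #105=9, #103=12, #102=16. Nearest is #101 (4).
From #101: distances to unvisited — #105=10, #104=12, #103=16, #102=20. Nearest is #105 (10).
From #105: distances to unvisited — #103=11, #102=12, #104=14. Nearest is #103 (11).
From #103: distances to unvisited — #102=6, #104=9. Nearest is #102 (6).
From #102: distances to unvisited — #104=15. Nearest is #104 (15).
Return #104→Base: 8.
Total = 4 + 10 + 11 + 6 + 15 + 8 = 54.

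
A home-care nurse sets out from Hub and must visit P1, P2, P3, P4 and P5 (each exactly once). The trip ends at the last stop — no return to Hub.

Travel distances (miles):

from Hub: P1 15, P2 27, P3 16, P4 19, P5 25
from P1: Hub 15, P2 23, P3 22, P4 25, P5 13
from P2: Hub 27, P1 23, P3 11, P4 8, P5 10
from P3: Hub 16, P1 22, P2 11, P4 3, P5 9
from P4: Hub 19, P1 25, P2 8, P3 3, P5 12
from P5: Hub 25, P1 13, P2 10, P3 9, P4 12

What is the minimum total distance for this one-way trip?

Minimum one-way distance = 48 miles.

There are 5! = 120 possible orderings.
Hub - P1 - P2 - P3 - P4 - P5: 15+23+11+3+12 = 64
Hub - P1 - P2 - P3 - P5 - P4: 15+23+11+9+12 = 70
Hub - P1 - P2 - P4 - P3 - P5: 15+23+8+3+9 = 58
Hub - P1 - P2 - P4 - P5 - P3: 15+23+8+12+9 = 67
Hub - P1 - P2 - P5 - P3 - P4: 15+23+10+9+3 = 60
Hub - P1 - P2 - P5 - P4 - P3: 15+23+10+12+3 = 63
Hub - P1 - P3 - P2 - P4 - P5: 15+22+11+8+12 = 68
Hub - P1 - P3 - P2 - P5 - P4: 15+22+11+10+12 = 70
Hub - P1 - P3 - P4 - P2 - P5: 15+22+3+8+10 = 58
Hub - P1 - P3 - P4 - P5 - P2: 15+22+3+12+10 = 62
Hub - P1 - P3 - P5 - P2 - P4: 15+22+9+10+8 = 64
Hub - P1 - P3 - P5 - P4 - P2: 15+22+9+12+8 = 66
Hub - P1 - P4 - P2 - P3 - P5: 15+25+8+11+9 = 68
Hub - P1 - P4 - P2 - P5 - P3: 15+25+8+10+9 = 67
… (106 more)
Hub - P1 - P5 - P3 - P4 - P2: 15+13+9+3+8 = 48  ← best
The minimum is 48.
One shortest path: Hub → P1 → P5 → P3 → P4 → P2.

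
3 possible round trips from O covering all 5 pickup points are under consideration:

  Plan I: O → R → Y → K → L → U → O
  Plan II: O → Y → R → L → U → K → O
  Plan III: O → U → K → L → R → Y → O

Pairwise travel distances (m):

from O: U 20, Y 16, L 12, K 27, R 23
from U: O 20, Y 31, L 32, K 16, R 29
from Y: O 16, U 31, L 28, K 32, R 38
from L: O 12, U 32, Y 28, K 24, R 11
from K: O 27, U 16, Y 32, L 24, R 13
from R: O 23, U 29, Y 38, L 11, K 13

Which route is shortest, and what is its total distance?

Plan I: 23 + 38 + 32 + 24 + 32 + 20 = 169
Plan II: 16 + 38 + 11 + 32 + 16 + 27 = 140
Plan III: 20 + 16 + 24 + 11 + 38 + 16 = 125

Shortest is Plan III, total 125 m.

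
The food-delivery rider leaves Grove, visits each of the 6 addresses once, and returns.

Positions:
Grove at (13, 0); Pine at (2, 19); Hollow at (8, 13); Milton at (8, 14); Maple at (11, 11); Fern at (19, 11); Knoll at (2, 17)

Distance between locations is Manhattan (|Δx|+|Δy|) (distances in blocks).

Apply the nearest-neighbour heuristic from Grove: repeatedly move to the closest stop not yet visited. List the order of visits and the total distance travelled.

Grove → [Maple:13 / Fern:17 / Hollow:18 / Milton:19 / Knoll:28 / Pine:30] → Maple (13)
Maple → [Hollow:5 / Milton:6 / Fern:8 / Knoll:15 / Pine:17] → Hollow (5)
Hollow → [Milton:1 / Knoll:10 / Pine:12 / Fern:13] → Milton (1)
Milton → [Knoll:9 / Pine:11 / Fern:14] → Knoll (9)
Knoll → [Pine:2 / Fern:23] → Pine (2)
Pine → [Fern:25] → Fern (25)
Return Fern→Grove: 17.
Total = 13 + 5 + 1 + 9 + 2 + 25 + 17 = 72.

Total distance 72 blocks via the nearest-neighbour route Grove → Maple → Hollow → Milton → Knoll → Pine → Fern → Grove.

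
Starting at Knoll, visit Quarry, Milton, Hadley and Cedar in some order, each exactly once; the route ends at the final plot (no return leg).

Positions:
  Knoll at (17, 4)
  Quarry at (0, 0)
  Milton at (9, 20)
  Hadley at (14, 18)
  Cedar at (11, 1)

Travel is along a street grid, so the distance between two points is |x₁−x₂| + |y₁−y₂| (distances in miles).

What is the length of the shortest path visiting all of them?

There are 4! = 24 possible orderings.
Knoll → Quarry → Milton → Hadley → Cedar: 21+29+7+20 = 77
Knoll → Quarry → Milton → Cedar → Hadley: 21+29+21+20 = 91
Knoll → Quarry → Hadley → Milton → Cedar: 21+32+7+21 = 81
Knoll → Quarry → Hadley → Cedar → Milton: 21+32+20+21 = 94
Knoll → Quarry → Cedar → Milton → Hadley: 21+12+21+7 = 61
Knoll → Quarry → Cedar → Hadley → Milton: 21+12+20+7 = 60
Knoll → Milton → Quarry → Hadley → Cedar: 24+29+32+20 = 105
Knoll → Milton → Quarry → Cedar → Hadley: 24+29+12+20 = 85
Knoll → Milton → Hadley → Quarry → Cedar: 24+7+32+12 = 75
Knoll → Milton → Hadley → Cedar → Quarry: 24+7+20+12 = 63
Knoll → Milton → Cedar → Quarry → Hadley: 24+21+12+32 = 89
Knoll → Milton → Cedar → Hadley → Quarry: 24+21+20+32 = 97
Knoll → Hadley → Quarry → Milton → Cedar: 17+32+29+21 = 99
Knoll → Hadley → Quarry → Cedar → Milton: 17+32+12+21 = 82
… (10 more)
Knoll → Hadley → Milton → Cedar → Quarry: 17+7+21+12 = 57  ← best
The minimum is 57.
One shortest path: Knoll → Hadley → Milton → Cedar → Quarry.

Minimum one-way distance = 57 miles.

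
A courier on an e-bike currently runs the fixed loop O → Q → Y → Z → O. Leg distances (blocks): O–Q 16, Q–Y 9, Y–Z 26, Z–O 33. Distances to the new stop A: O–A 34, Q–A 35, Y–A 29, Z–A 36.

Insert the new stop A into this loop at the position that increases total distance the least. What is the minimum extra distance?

Minimum extra distance: 37 blocks, inserting A between Z and O.

Insertion cost between consecutive stops i–j is d(i,A) + d(A,j) − d(i,j):
  between O and Q: 34 + 35 − 16 = 53
  between Q and Y: 35 + 29 − 9 = 55
  between Y and Z: 29 + 36 − 26 = 39
  between Z and O: 36 + 34 − 33 = 37
Cheapest insertion is between Z and O, adding 37.
New total = 84 + 37 = 121.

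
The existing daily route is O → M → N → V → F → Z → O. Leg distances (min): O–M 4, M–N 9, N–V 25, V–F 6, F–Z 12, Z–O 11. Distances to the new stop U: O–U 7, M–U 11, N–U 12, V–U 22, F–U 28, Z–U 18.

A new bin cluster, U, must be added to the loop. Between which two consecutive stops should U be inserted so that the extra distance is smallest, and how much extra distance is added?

+9 min — insert U between N and V.

Insertion cost between consecutive stops i–j is d(i,U) + d(U,j) − d(i,j):
  between O and M: 7 + 11 − 4 = 14
  between M and N: 11 + 12 − 9 = 14
  between N and V: 12 + 22 − 25 = 9
  between V and F: 22 + 28 − 6 = 44
  between F and Z: 28 + 18 − 12 = 34
  between Z and O: 18 + 7 − 11 = 14
Cheapest insertion is between N and V, adding 9.
New total = 67 + 9 = 76.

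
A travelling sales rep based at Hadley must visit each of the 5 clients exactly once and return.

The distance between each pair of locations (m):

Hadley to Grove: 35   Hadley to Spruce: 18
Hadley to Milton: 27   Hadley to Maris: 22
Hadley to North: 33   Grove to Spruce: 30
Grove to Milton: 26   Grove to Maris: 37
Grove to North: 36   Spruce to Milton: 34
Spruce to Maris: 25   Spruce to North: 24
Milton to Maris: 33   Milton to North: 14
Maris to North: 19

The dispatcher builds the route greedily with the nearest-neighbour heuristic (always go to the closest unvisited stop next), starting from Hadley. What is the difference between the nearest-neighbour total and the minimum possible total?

From Hadley: Spruce=18, Maris=22, Milton=27, North=33, Grove=35 → choose Spruce (18).
From Spruce: North=24, Maris=25, Grove=30, Milton=34 → choose North (24).
From North: Milton=14, Maris=19, Grove=36 → choose Milton (14).
From Milton: Grove=26, Maris=33 → choose Grove (26).
From Grove: Maris=37 → choose Maris (37).
NN route Hadley → Spruce → North → Milton → Grove → Maris → Hadley costs 141.
Optimal: Hadley → Spruce → Grove → Milton → North → Maris → Hadley costs 129 (by enumerating all 60 distinct tours).
Excess = 141 − 129 = 12.

Excess over optimum: 12 m.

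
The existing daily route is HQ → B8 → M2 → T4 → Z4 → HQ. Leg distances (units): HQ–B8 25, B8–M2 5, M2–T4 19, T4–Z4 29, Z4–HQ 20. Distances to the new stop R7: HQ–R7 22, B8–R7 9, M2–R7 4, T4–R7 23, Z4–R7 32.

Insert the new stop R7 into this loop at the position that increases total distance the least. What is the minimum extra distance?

+6 — insert R7 between HQ and B8.

Insertion cost between consecutive stops i–j is d(i,R7) + d(R7,j) − d(i,j):
  between HQ and B8: 22 + 9 − 25 = 6
  between B8 and M2: 9 + 4 − 5 = 8
  between M2 and T4: 4 + 23 − 19 = 8
  between T4 and Z4: 23 + 32 − 29 = 26
  between Z4 and HQ: 32 + 22 − 20 = 34
Cheapest insertion is between HQ and B8, adding 6.
New total = 98 + 6 = 104.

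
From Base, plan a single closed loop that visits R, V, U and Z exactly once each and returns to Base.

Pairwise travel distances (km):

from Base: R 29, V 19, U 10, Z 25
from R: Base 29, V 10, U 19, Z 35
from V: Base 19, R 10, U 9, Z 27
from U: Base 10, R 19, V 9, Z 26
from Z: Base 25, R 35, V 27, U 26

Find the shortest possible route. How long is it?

There are 12 distinct closed tours to check (reversals are equivalent).
Base - R - V - U - Z - Base: 29+10+9+26+25 = 99
Base - R - V - Z - U - Base: 29+10+27+26+10 = 102
Base - R - U - V - Z - Base: 29+19+9+27+25 = 109
Base - R - U - Z - V - Base: 29+19+26+27+19 = 120
Base - R - Z - V - U - Base: 29+35+27+9+10 = 110
Base - R - Z - U - V - Base: 29+35+26+9+19 = 118
Base - V - R - U - Z - Base: 19+10+19+26+25 = 99
Base - V - R - Z - U - Base: 19+10+35+26+10 = 100
Base - V - U - R - Z - Base: 19+9+19+35+25 = 107
Base - V - Z - R - U - Base: 19+27+35+19+10 = 110
Base - U - R - V - Z - Base: 10+19+10+27+25 = 91
Base - U - V - R - Z - Base: 10+9+10+35+25 = 89
The minimum is 89.
One optimal route: Base → U → V → R → Z → Base (or its reverse).

Shortest round trip = 89 km.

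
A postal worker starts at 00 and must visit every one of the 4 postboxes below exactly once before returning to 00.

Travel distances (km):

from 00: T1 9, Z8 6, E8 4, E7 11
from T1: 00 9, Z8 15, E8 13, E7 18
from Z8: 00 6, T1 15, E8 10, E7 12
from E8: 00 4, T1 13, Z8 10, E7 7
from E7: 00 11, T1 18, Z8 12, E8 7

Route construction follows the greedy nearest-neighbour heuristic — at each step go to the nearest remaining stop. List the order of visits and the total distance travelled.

From 00: distances to unvisited — E8=4, Z8=6, T1=9, E7=11. Nearest is E8 (4).
From E8: distances to unvisited — E7=7, Z8=10, T1=13. Nearest is E7 (7).
From E7: distances to unvisited — Z8=12, T1=18. Nearest is Z8 (12).
From Z8: distances to unvisited — T1=15. Nearest is T1 (15).
Return T1→00: 9.
Total = 4 + 7 + 12 + 15 + 9 = 47.

47 km along 00 → E8 → E7 → Z8 → T1 → 00.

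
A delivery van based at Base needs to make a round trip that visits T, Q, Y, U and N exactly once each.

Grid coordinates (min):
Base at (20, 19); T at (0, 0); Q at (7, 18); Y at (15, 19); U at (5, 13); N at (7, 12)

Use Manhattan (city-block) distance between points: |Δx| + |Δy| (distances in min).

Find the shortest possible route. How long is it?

Minimum total distance: 78 min.

There are 60 distinct closed tours to check (reversals are equivalent).
Base → T → Q → Y → U → N → Base: 39+25+9+16+3+20 = 112
Base → T → Q → Y → N → U → Base: 39+25+9+15+3+21 = 112
Base → T → Q → U → Y → N → Base: 39+25+7+16+15+20 = 122
Base → T → Q → U → N → Y → Base: 39+25+7+3+15+5 = 94
Base → T → Q → N → Y → U → Base: 39+25+6+15+16+21 = 122
Base → T → Q → N → U → Y → Base: 39+25+6+3+16+5 = 94
Base → T → Y → Q → U → N → Base: 39+34+9+7+3+20 = 112
Base → T → Y → Q → N → U → Base: 39+34+9+6+3+21 = 112
Base → T → Y → U → Q → N → Base: 39+34+16+7+6+20 = 122
Base → T → Y → U → N → Q → Base: 39+34+16+3+6+14 = 112
Base → T → Y → N → Q → U → Base: 39+34+15+6+7+21 = 122
Base → T → Y → N → U → Q → Base: 39+34+15+3+7+14 = 112
Base → T → U → Q → Y → N → Base: 39+18+7+9+15+20 = 108
Base → T → U → Q → N → Y → Base: 39+18+7+6+15+5 = 90
… (46 more)
Base → Q → U → T → N → Y → Base: 14+7+18+19+15+5 = 78  ← best
The minimum is 78.
One optimal route: Base → Q → U → T → N → Y → Base (or its reverse).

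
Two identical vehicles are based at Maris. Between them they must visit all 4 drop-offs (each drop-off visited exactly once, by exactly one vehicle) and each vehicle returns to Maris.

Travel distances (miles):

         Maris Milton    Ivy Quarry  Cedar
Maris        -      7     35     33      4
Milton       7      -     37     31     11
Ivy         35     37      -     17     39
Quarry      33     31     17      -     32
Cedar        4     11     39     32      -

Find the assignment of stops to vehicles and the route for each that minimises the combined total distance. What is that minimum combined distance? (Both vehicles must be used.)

Check every non-empty split of the stops between the two vehicles; for each half take its own optimal tour:
  {Milton} + {Ivy, Quarry, Cedar}: 14 + 88 = 102
  {Ivy} + {Milton, Quarry, Cedar}: 70 + 74 = 144
  {Milton, Ivy} + {Quarry, Cedar}: 79 + 69 = 148
  {Quarry} + {Milton, Ivy, Cedar}: 66 + 87 = 153
  {Milton, Quarry} + {Ivy, Cedar}: 71 + 78 = 149
  {Ivy, Quarry} + {Milton, Cedar}: 85 + 22 = 107
  … (7 splits in total)
  {Milton, Ivy, Quarry} + {Cedar}: 90 + 8 = 98  ← best
Best: vehicle 1 Maris → Milton → Quarry → Ivy → Maris = 90; vehicle 2 Maris → Cedar → Maris = 8; combined 98.

Minimum combined distance: 98 miles.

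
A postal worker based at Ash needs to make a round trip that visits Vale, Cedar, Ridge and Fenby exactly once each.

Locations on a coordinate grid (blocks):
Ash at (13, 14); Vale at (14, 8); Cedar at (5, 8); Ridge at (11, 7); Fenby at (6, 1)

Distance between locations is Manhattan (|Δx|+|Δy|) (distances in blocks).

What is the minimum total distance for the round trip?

Ash→Vale→Cedar→Ridge→Fenby→Ash: 7+9+7+11+20 = 54
Ash→Vale→Cedar→Fenby→Ridge→Ash: 7+9+8+11+9 = 44
Ash→Vale→Ridge→Cedar→Fenby→Ash: 7+4+7+8+20 = 46
Ash→Vale→Ridge→Fenby→Cedar→Ash: 7+4+11+8+14 = 44
Ash→Vale→Fenby→Cedar→Ridge→Ash: 7+15+8+7+9 = 46
Ash→Vale→Fenby→Ridge→Cedar→Ash: 7+15+11+7+14 = 54
Ash→Cedar→Vale→Ridge→Fenby→Ash: 14+9+4+11+20 = 58
Ash→Cedar→Vale→Fenby→Ridge→Ash: 14+9+15+11+9 = 58
Ash→Cedar→Ridge→Vale→Fenby→Ash: 14+7+4+15+20 = 60
Ash→Cedar→Fenby→Vale→Ridge→Ash: 14+8+15+4+9 = 50
Ash→Ridge→Vale→Cedar→Fenby→Ash: 9+4+9+8+20 = 50
Ash→Ridge→Cedar→Vale→Fenby→Ash: 9+7+9+15+20 = 60
The minimum is 44.
One optimal route: Ash → Vale → Cedar → Fenby → Ridge → Ash (or its reverse).

Minimum total distance: 44 blocks.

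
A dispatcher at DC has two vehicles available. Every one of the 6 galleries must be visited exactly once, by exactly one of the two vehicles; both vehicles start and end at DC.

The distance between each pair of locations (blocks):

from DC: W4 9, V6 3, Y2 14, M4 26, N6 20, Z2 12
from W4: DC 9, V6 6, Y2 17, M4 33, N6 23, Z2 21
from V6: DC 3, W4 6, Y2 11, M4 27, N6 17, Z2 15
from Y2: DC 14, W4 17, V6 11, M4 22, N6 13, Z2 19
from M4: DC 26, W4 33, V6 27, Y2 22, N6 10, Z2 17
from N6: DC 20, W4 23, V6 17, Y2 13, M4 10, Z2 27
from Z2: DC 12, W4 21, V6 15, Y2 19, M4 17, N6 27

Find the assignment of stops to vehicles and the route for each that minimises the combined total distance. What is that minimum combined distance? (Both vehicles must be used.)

84 blocks — the smallest possible combined total.

There are 2^5 − 1 = 31 ways to divide the 6 stops into two non-empty groups. For each, the best each vehicle can do is its own shortest tour through its group:
  {W4} + {V6, Y2, M4, N6, Z2}: 18 + 66 = 84
  {V6} + {W4, Y2, M4, N6, Z2}: 6 + 78 = 84
  {W4, V6} + {Y2, M4, N6, Z2}: 18 + 66 = 84
  {Y2} + {W4, V6, M4, N6, Z2}: 28 + 71 = 99
  {W4, Y2} + {V6, M4, N6, Z2}: 40 + 59 = 99
  {V6, Y2} + {W4, M4, N6, Z2}: 28 + 71 = 99
  … (31 splits in total)
Best: vehicle 1 DC → W4 → DC = 18; vehicle 2 DC → V6 → Y2 → N6 → M4 → Z2 → DC = 66; combined 84.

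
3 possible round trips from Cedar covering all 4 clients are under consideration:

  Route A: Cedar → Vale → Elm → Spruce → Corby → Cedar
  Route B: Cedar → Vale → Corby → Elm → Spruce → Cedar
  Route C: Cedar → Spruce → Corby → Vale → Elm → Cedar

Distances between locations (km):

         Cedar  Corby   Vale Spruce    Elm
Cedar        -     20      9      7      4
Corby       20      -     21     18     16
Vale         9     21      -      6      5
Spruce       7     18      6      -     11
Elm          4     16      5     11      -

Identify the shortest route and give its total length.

Route A: 9 + 5 + 11 + 18 + 20 = 63
Route B: 9 + 21 + 16 + 11 + 7 = 64
Route C: 7 + 18 + 21 + 5 + 4 = 55

55 km — Route C is the shortest.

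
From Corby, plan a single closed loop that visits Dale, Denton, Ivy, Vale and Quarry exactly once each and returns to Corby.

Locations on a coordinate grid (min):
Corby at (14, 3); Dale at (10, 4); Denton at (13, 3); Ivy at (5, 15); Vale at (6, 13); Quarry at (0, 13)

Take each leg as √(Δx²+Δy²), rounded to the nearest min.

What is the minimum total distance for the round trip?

With 5 stops there are 5!/2 = 60 distinct round trips (a route and its reverse cost the same).
Corby → Dale → Denton → Ivy → Vale → Quarry → Corby: 4+3+14+2+6+17 = 46
Corby → Dale → Denton → Ivy → Quarry → Vale → Corby: 4+3+14+5+6+13 = 45
Corby → Dale → Denton → Vale → Ivy → Quarry → Corby: 4+3+12+2+5+17 = 43
Corby → Dale → Denton → Vale → Quarry → Ivy → Corby: 4+3+12+6+5+15 = 45
Corby → Dale → Denton → Quarry → Ivy → Vale → Corby: 4+3+16+5+2+13 = 43
Corby → Dale → Denton → Quarry → Vale → Ivy → Corby: 4+3+16+6+2+15 = 46
Corby → Dale → Ivy → Denton → Vale → Quarry → Corby: 4+12+14+12+6+17 = 65
Corby → Dale → Ivy → Denton → Quarry → Vale → Corby: 4+12+14+16+6+13 = 65
Corby → Dale → Ivy → Vale → Denton → Quarry → Corby: 4+12+2+12+16+17 = 63
Corby → Dale → Ivy → Vale → Quarry → Denton → Corby: 4+12+2+6+16+1 = 41
Corby → Dale → Ivy → Quarry → Denton → Vale → Corby: 4+12+5+16+12+13 = 62
Corby → Dale → Ivy → Quarry → Vale → Denton → Corby: 4+12+5+6+12+1 = 40
Corby → Dale → Vale → Denton → Ivy → Quarry → Corby: 4+10+12+14+5+17 = 62
Corby → Dale → Vale → Denton → Quarry → Ivy → Corby: 4+10+12+16+5+15 = 62
… (46 more)
Corby → Dale → Quarry → Ivy → Vale → Denton → Corby: 4+13+5+2+12+1 = 37  ← best
The minimum is 37.
One optimal route: Corby → Dale → Quarry → Ivy → Vale → Denton → Corby (or its reverse).

37 min — the shortest possible round trip.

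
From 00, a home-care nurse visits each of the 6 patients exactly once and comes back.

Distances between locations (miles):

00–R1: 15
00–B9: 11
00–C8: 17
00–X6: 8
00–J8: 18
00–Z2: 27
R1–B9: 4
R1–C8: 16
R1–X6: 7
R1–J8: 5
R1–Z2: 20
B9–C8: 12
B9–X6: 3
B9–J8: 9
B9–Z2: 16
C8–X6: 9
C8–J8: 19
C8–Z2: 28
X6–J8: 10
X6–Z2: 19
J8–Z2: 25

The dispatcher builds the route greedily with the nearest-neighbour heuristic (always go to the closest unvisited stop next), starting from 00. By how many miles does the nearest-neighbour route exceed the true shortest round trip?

From 00: X6=8, B9=11, R1=15, C8=17, J8=18, Z2=27 → choose X6 (8).
From X6: B9=3, R1=7, C8=9, J8=10, Z2=19 → choose B9 (3).
From B9: R1=4, J8=9, C8=12, Z2=16 → choose R1 (4).
From R1: J8=5, C8=16, Z2=20 → choose J8 (5).
From J8: C8=19, Z2=25 → choose C8 (19).
From C8: Z2=28 → choose Z2 (28).
NN route 00 → X6 → B9 → R1 → J8 → C8 → Z2 → 00 costs 94.
Optimal: 00 → B9 → Z2 → R1 → J8 → C8 → X6 → 00 costs 88 (by enumerating all 360 distinct tours).
Excess = 94 − 88 = 6.

The nearest-neighbour route is 6 miles longer than optimal.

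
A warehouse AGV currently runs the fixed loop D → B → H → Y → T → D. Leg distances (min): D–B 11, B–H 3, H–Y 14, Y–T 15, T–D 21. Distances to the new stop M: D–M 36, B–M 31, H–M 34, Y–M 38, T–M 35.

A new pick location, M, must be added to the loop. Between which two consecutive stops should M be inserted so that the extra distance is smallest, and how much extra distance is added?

Insertion cost between consecutive stops i–j is d(i,M) + d(M,j) − d(i,j):
  between D and B: 36 + 31 − 11 = 56
  between B and H: 31 + 34 − 3 = 62
  between H and Y: 34 + 38 − 14 = 58
  between Y and T: 38 + 35 − 15 = 58
  between T and D: 35 + 36 − 21 = 50
Cheapest insertion is between T and D, adding 50.
New total = 64 + 50 = 114.

+50 min — insert M between T and D.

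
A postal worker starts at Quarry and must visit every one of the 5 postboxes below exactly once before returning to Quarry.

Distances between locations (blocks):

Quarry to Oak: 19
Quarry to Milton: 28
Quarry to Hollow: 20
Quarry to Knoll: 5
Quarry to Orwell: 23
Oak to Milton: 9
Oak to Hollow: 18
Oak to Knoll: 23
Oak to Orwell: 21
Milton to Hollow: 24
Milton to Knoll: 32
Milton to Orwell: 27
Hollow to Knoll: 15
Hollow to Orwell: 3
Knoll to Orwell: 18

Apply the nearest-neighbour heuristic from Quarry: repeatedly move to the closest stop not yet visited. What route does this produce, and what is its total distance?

Nearest-neighbour total = 81 blocks; route Quarry → Knoll → Hollow → Orwell → Oak → Milton → Quarry.

From Quarry: distances to unvisited — Knoll=5, Oak=19, Hollow=20, Orwell=23, Milton=28. Nearest is Knoll (5).
From Knoll: distances to unvisited — Hollow=15, Orwell=18, Oak=23, Milton=32. Nearest is Hollow (15).
From Hollow: distances to unvisited — Orwell=3, Oak=18, Milton=24. Nearest is Orwell (3).
From Orwell: distances to unvisited — Oak=21, Milton=27. Nearest is Oak (21).
From Oak: distances to unvisited — Milton=9. Nearest is Milton (9).
Return Milton→Quarry: 28.
Total = 5 + 15 + 3 + 21 + 9 + 28 = 81.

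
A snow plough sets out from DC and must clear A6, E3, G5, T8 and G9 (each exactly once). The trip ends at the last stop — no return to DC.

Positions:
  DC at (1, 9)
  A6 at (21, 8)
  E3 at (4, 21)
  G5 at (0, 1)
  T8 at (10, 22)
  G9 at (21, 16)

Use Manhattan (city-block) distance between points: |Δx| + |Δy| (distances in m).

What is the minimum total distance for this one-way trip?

65 m — the minimum one-way total.

There are 5! = 120 possible orderings.
DC → A6 → E3 → G5 → T8 → G9: 21+30+24+31+17 = 123
DC → A6 → E3 → G5 → G9 → T8: 21+30+24+36+17 = 128
DC → A6 → E3 → T8 → G5 → G9: 21+30+7+31+36 = 125
DC → A6 → E3 → T8 → G9 → G5: 21+30+7+17+36 = 111
DC → A6 → E3 → G9 → G5 → T8: 21+30+22+36+31 = 140
DC → A6 → E3 → G9 → T8 → G5: 21+30+22+17+31 = 121
DC → A6 → G5 → E3 → T8 → G9: 21+28+24+7+17 = 97
DC → A6 → G5 → E3 → G9 → T8: 21+28+24+22+17 = 112
DC → A6 → G5 → T8 → E3 → G9: 21+28+31+7+22 = 109
DC → A6 → G5 → T8 → G9 → E3: 21+28+31+17+22 = 119
DC → A6 → G5 → G9 → E3 → T8: 21+28+36+22+7 = 114
DC → A6 → G5 → G9 → T8 → E3: 21+28+36+17+7 = 109
DC → A6 → T8 → E3 → G5 → G9: 21+25+7+24+36 = 113
DC → A6 → T8 → E3 → G9 → G5: 21+25+7+22+36 = 111
… (106 more)
DC → G5 → E3 → T8 → G9 → A6: 9+24+7+17+8 = 65  ← best
The minimum is 65.
One shortest path: DC → G5 → E3 → T8 → G9 → A6.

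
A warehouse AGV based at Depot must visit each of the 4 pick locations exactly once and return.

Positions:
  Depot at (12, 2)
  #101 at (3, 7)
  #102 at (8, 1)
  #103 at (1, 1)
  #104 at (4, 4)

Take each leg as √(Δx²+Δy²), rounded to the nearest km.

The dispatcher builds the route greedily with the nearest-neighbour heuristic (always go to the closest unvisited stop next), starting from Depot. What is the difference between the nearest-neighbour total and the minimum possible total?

The nearest-neighbour route is 1 km longer than optimal.

From Depot: #102=4, #104=8, #101=10, #103=11 → choose #102 (4).
From #102: #104=5, #103=7, #101=8 → choose #104 (5).
From #104: #101=3, #103=4 → choose #101 (3).
From #101: #103=6 → choose #103 (6).
NN route Depot → #102 → #104 → #101 → #103 → Depot costs 29.
Optimal: Depot → #101 → #104 → #103 → #102 → Depot costs 28 (by enumerating all 12 distinct tours).
Excess = 29 − 28 = 1.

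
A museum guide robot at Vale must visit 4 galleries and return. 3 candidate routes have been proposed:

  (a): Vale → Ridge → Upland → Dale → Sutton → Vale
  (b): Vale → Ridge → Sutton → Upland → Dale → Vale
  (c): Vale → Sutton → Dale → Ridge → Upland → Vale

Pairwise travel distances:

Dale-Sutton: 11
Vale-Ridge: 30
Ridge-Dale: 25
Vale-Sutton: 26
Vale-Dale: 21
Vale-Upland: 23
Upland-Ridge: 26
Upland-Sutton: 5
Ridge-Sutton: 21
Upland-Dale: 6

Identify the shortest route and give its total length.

(a): 30 + 26 + 6 + 11 + 26 = 99
(b): 30 + 21 + 5 + 6 + 21 = 83
(c): 26 + 11 + 25 + 26 + 23 = 111

83 — (b) is the shortest.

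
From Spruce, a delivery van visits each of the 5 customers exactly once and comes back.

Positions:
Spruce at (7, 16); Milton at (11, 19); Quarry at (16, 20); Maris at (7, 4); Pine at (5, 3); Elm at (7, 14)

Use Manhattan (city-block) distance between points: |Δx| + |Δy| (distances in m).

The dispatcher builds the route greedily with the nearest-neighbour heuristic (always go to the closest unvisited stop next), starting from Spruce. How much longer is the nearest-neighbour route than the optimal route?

Spruce: Elm=2, Milton=7, Maris=12, Quarry=13, Pine=15 ⇒ Elm
Elm: Milton=9, Maris=10, Pine=13, Quarry=15 ⇒ Milton
Milton: Quarry=6, Maris=19, Pine=22 ⇒ Quarry
Quarry: Maris=25, Pine=28 ⇒ Maris
Maris: Pine=3 ⇒ Pine
NN route Spruce → Elm → Milton → Quarry → Maris → Pine → Spruce costs 60.
Optimal: Spruce → Milton → Quarry → Maris → Pine → Elm → Spruce costs 56 (by enumerating all 60 distinct tours).
Excess = 60 − 56 = 4.

The nearest-neighbour route is 4 m longer than optimal.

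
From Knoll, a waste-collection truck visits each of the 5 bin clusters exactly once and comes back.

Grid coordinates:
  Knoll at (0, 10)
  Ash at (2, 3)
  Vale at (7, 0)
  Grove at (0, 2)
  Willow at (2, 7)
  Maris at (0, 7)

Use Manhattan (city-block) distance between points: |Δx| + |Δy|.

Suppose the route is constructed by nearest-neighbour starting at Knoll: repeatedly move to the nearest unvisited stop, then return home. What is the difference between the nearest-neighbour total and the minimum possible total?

Knoll: Maris=3, Willow=5, Grove=8, Ash=9, Vale=17 ⇒ Maris
Maris: Willow=2, Grove=5, Ash=6, Vale=14 ⇒ Willow
Willow: Ash=4, Grove=7, Vale=12 ⇒ Ash
Ash: Grove=3, Vale=8 ⇒ Grove
Grove: Vale=9 ⇒ Vale
NN route Knoll → Maris → Willow → Ash → Grove → Vale → Knoll costs 38.
Optimal: Knoll → Grove → Vale → Ash → Willow → Maris → Knoll costs 34 (by enumerating all 60 distinct tours).
Excess = 38 − 34 = 4.

The nearest-neighbour route is 4 longer than optimal.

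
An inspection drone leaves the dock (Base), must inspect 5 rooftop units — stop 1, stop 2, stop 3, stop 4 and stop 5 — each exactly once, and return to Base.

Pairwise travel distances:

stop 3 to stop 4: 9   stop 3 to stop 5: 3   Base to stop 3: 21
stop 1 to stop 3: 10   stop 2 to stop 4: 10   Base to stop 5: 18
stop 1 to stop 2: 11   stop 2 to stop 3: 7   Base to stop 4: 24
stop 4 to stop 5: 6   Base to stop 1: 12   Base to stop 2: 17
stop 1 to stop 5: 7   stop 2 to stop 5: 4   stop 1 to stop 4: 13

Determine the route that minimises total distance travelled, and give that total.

With 5 stops there are 5!/2 = 60 distinct round trips (a route and its reverse cost the same).
Base - stop 1 - stop 2 - stop 3 - stop 4 - stop 5 - Base: 12+11+7+9+6+18 = 63
Base - stop 1 - stop 2 - stop 3 - stop 5 - stop 4 - Base: 12+11+7+3+6+24 = 63
Base - stop 1 - stop 2 - stop 4 - stop 3 - stop 5 - Base: 12+11+10+9+3+18 = 63
Base - stop 1 - stop 2 - stop 4 - stop 5 - stop 3 - Base: 12+11+10+6+3+21 = 63
Base - stop 1 - stop 2 - stop 5 - stop 3 - stop 4 - Base: 12+11+4+3+9+24 = 63
Base - stop 1 - stop 2 - stop 5 - stop 4 - stop 3 - Base: 12+11+4+6+9+21 = 63
Base - stop 1 - stop 3 - stop 2 - stop 4 - stop 5 - Base: 12+10+7+10+6+18 = 63
Base - stop 1 - stop 3 - stop 2 - stop 5 - stop 4 - Base: 12+10+7+4+6+24 = 63
Base - stop 1 - stop 3 - stop 4 - stop 2 - stop 5 - Base: 12+10+9+10+4+18 = 63
Base - stop 1 - stop 3 - stop 4 - stop 5 - stop 2 - Base: 12+10+9+6+4+17 = 58
Base - stop 1 - stop 3 - stop 5 - stop 2 - stop 4 - Base: 12+10+3+4+10+24 = 63
Base - stop 1 - stop 3 - stop 5 - stop 4 - stop 2 - Base: 12+10+3+6+10+17 = 58
Base - stop 1 - stop 4 - stop 2 - stop 3 - stop 5 - Base: 12+13+10+7+3+18 = 63
Base - stop 1 - stop 4 - stop 2 - stop 5 - stop 3 - Base: 12+13+10+4+3+21 = 63
… (46 more)
The minimum is 58.
One optimal route: Base → stop 1 → stop 3 → stop 4 → stop 5 → stop 2 → Base (or its reverse).

Shortest round trip = 58.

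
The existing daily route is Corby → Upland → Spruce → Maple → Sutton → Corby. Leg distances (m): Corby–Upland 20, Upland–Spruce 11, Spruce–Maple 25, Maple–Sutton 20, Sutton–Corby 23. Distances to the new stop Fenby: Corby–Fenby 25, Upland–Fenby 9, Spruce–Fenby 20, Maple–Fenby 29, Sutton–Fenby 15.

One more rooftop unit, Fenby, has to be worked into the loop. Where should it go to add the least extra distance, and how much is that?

Insertion cost between consecutive stops i–j is d(i,Fenby) + d(Fenby,j) − d(i,j):
  between Corby and Upland: 25 + 9 − 20 = 14
  between Upland and Spruce: 9 + 20 − 11 = 18
  between Spruce and Maple: 20 + 29 − 25 = 24
  between Maple and Sutton: 29 + 15 − 20 = 24
  between Sutton and Corby: 15 + 25 − 23 = 17
Cheapest insertion is between Corby and Upland, adding 14.
New total = 99 + 14 = 113.

Adding 14 m by placing Fenby on the Corby–Upland leg.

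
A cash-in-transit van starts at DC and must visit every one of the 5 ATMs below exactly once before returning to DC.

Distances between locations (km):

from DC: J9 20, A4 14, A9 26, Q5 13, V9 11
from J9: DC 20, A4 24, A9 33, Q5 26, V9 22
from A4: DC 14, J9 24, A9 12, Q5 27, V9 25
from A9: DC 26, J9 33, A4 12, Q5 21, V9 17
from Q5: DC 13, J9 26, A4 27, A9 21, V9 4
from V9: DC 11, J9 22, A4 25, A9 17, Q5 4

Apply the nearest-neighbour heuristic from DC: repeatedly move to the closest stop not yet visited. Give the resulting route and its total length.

Nearest-neighbour total = 92 km; route DC → V9 → Q5 → A9 → A4 → J9 → DC.

DC → [V9:11 / Q5:13 / A4:14 / J9:20 / A9:26] → V9 (11)
V9 → [Q5:4 / A9:17 / J9:22 / A4:25] → Q5 (4)
Q5 → [A9:21 / J9:26 / A4:27] → A9 (21)
A9 → [A4:12 / J9:33] → A4 (12)
A4 → [J9:24] → J9 (24)
Return J9→DC: 20.
Total = 11 + 4 + 21 + 12 + 24 + 20 = 92.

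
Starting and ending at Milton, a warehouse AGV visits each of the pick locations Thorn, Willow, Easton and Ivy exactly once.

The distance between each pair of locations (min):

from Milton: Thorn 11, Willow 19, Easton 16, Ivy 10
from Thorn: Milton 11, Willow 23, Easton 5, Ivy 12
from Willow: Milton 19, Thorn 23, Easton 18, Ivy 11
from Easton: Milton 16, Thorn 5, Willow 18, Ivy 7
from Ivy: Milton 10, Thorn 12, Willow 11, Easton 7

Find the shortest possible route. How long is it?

Milton→Thorn→Willow→Easton→Ivy→Milton: 11+23+18+7+10 = 69
Milton→Thorn→Willow→Ivy→Easton→Milton: 11+23+11+7+16 = 68
Milton→Thorn→Easton→Willow→Ivy→Milton: 11+5+18+11+10 = 55
Milton→Thorn→Easton→Ivy→Willow→Milton: 11+5+7+11+19 = 53
Milton→Thorn→Ivy→Willow→Easton→Milton: 11+12+11+18+16 = 68
Milton→Thorn→Ivy→Easton→Willow→Milton: 11+12+7+18+19 = 67
Milton→Willow→Thorn→Easton→Ivy→Milton: 19+23+5+7+10 = 64
Milton→Willow→Thorn→Ivy→Easton→Milton: 19+23+12+7+16 = 77
Milton→Willow→Easton→Thorn→Ivy→Milton: 19+18+5+12+10 = 64
Milton→Willow→Ivy→Thorn→Easton→Milton: 19+11+12+5+16 = 63
Milton→Easton→Thorn→Willow→Ivy→Milton: 16+5+23+11+10 = 65
Milton→Easton→Willow→Thorn→Ivy→Milton: 16+18+23+12+10 = 79
The minimum is 53.
One optimal route: Milton → Thorn → Easton → Ivy → Willow → Milton (or its reverse).

Minimum total distance: 53 min.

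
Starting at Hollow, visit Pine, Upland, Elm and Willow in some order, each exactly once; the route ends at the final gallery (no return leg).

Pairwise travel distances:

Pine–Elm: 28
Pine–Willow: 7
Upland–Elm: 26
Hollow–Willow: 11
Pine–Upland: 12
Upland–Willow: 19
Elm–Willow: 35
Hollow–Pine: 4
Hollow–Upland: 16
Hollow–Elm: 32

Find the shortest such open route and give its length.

56 — the minimum one-way total.

There are 4! = 24 possible orderings.
Hollow → Pine → Upland → Elm → Willow: 4+12+26+35 = 77
Hollow → Pine → Upland → Willow → Elm: 4+12+19+35 = 70
Hollow → Pine → Elm → Upland → Willow: 4+28+26+19 = 77
Hollow → Pine → Elm → Willow → Upland: 4+28+35+19 = 86
Hollow → Pine → Willow → Upland → Elm: 4+7+19+26 = 56
Hollow → Pine → Willow → Elm → Upland: 4+7+35+26 = 72
Hollow → Upland → Pine → Elm → Willow: 16+12+28+35 = 91
Hollow → Upland → Pine → Willow → Elm: 16+12+7+35 = 70
Hollow → Upland → Elm → Pine → Willow: 16+26+28+7 = 77
Hollow → Upland → Elm → Willow → Pine: 16+26+35+7 = 84
Hollow → Upland → Willow → Pine → Elm: 16+19+7+28 = 70
Hollow → Upland → Willow → Elm → Pine: 16+19+35+28 = 98
Hollow → Elm → Pine → Upland → Willow: 32+28+12+19 = 91
Hollow → Elm → Pine → Willow → Upland: 32+28+7+19 = 86
… (10 more)
The minimum is 56.
One shortest path: Hollow → Pine → Willow → Upland → Elm.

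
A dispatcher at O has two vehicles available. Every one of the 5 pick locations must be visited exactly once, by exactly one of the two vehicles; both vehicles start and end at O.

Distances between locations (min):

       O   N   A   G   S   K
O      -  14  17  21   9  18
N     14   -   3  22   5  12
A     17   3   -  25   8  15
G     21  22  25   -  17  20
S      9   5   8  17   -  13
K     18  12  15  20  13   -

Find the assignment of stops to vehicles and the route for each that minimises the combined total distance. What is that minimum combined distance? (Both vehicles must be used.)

Minimum combined distance: 91 min.

There are 2^4 − 1 = 15 ways to divide the 5 stops into two non-empty groups. For each, the best each vehicle can do is its own shortest tour through its group:
  {N} + {A, G, S, K}: 28 + 73 = 101
  {A} + {N, G, S, K}: 34 + 67 = 101
  {N, A} + {G, S, K}: 34 + 63 = 97
  {G} + {N, A, S, K}: 42 + 50 = 92
  {N, G} + {A, S, K}: 57 + 50 = 107
  {A, G} + {N, S, K}: 63 + 44 = 107
  … (15 splits in total)
  {S} + {N, A, G, K}: 18 + 73 = 91  ← best
Best: vehicle 1 O → S → O = 18; vehicle 2 O → N → A → K → G → O = 73; combined 91.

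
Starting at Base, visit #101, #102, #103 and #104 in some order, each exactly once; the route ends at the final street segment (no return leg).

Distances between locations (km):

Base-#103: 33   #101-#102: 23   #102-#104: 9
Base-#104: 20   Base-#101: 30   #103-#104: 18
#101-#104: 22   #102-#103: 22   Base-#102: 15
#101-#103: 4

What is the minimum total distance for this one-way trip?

Minimum one-way distance = 46 km.

There are 4! = 24 possible orderings.
Base→#101→#102→#103→#104: 30+23+22+18 = 93
Base→#101→#102→#104→#103: 30+23+9+18 = 80
Base→#101→#103→#102→#104: 30+4+22+9 = 65
Base→#101→#103→#104→#102: 30+4+18+9 = 61
Base→#101→#104→#102→#103: 30+22+9+22 = 83
Base→#101→#104→#103→#102: 30+22+18+22 = 92
Base→#102→#101→#103→#104: 15+23+4+18 = 60
Base→#102→#101→#104→#103: 15+23+22+18 = 78
Base→#102→#103→#101→#104: 15+22+4+22 = 63
Base→#102→#103→#104→#101: 15+22+18+22 = 77
Base→#102→#104→#101→#103: 15+9+22+4 = 50
Base→#102→#104→#103→#101: 15+9+18+4 = 46
Base→#103→#101→#102→#104: 33+4+23+9 = 69
Base→#103→#101→#104→#102: 33+4+22+9 = 68
… (10 more)
The minimum is 46.
One shortest path: Base → #102 → #104 → #103 → #101.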